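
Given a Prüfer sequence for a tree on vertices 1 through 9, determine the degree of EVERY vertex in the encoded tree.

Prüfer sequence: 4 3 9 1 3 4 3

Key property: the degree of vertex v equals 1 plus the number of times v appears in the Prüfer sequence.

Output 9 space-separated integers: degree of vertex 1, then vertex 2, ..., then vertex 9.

p_1 = 4: count[4] becomes 1
p_2 = 3: count[3] becomes 1
p_3 = 9: count[9] becomes 1
p_4 = 1: count[1] becomes 1
p_5 = 3: count[3] becomes 2
p_6 = 4: count[4] becomes 2
p_7 = 3: count[3] becomes 3
Degrees (1 + count): deg[1]=1+1=2, deg[2]=1+0=1, deg[3]=1+3=4, deg[4]=1+2=3, deg[5]=1+0=1, deg[6]=1+0=1, deg[7]=1+0=1, deg[8]=1+0=1, deg[9]=1+1=2

Answer: 2 1 4 3 1 1 1 1 2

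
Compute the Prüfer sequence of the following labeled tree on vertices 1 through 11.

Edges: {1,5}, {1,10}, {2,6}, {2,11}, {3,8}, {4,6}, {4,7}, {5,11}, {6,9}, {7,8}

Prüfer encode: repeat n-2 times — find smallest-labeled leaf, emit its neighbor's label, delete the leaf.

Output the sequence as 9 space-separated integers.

Answer: 8 7 4 6 6 2 11 1 5

Derivation:
Step 1: leaves = {3,9,10}. Remove smallest leaf 3, emit neighbor 8.
Step 2: leaves = {8,9,10}. Remove smallest leaf 8, emit neighbor 7.
Step 3: leaves = {7,9,10}. Remove smallest leaf 7, emit neighbor 4.
Step 4: leaves = {4,9,10}. Remove smallest leaf 4, emit neighbor 6.
Step 5: leaves = {9,10}. Remove smallest leaf 9, emit neighbor 6.
Step 6: leaves = {6,10}. Remove smallest leaf 6, emit neighbor 2.
Step 7: leaves = {2,10}. Remove smallest leaf 2, emit neighbor 11.
Step 8: leaves = {10,11}. Remove smallest leaf 10, emit neighbor 1.
Step 9: leaves = {1,11}. Remove smallest leaf 1, emit neighbor 5.
Done: 2 vertices remain (5, 11). Sequence = [8 7 4 6 6 2 11 1 5]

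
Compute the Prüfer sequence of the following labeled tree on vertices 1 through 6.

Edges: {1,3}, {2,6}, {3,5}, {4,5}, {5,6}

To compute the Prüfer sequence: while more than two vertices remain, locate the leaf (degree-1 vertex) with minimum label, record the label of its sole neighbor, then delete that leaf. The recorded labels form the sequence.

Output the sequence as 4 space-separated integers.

Step 1: leaves = {1,2,4}. Remove smallest leaf 1, emit neighbor 3.
Step 2: leaves = {2,3,4}. Remove smallest leaf 2, emit neighbor 6.
Step 3: leaves = {3,4,6}. Remove smallest leaf 3, emit neighbor 5.
Step 4: leaves = {4,6}. Remove smallest leaf 4, emit neighbor 5.
Done: 2 vertices remain (5, 6). Sequence = [3 6 5 5]

Answer: 3 6 5 5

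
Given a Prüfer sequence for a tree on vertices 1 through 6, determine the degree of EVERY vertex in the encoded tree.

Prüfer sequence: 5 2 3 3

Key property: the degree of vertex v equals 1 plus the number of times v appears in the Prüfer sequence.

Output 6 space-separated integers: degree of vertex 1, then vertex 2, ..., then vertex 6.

Answer: 1 2 3 1 2 1

Derivation:
p_1 = 5: count[5] becomes 1
p_2 = 2: count[2] becomes 1
p_3 = 3: count[3] becomes 1
p_4 = 3: count[3] becomes 2
Degrees (1 + count): deg[1]=1+0=1, deg[2]=1+1=2, deg[3]=1+2=3, deg[4]=1+0=1, deg[5]=1+1=2, deg[6]=1+0=1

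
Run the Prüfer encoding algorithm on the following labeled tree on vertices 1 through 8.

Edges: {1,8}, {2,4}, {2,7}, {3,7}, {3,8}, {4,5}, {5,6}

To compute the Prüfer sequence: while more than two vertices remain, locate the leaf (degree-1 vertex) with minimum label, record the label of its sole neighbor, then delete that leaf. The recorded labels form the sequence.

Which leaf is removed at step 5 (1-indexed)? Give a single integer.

Step 1: current leaves = {1,6}. Remove leaf 1 (neighbor: 8).
Step 2: current leaves = {6,8}. Remove leaf 6 (neighbor: 5).
Step 3: current leaves = {5,8}. Remove leaf 5 (neighbor: 4).
Step 4: current leaves = {4,8}. Remove leaf 4 (neighbor: 2).
Step 5: current leaves = {2,8}. Remove leaf 2 (neighbor: 7).

Answer: 2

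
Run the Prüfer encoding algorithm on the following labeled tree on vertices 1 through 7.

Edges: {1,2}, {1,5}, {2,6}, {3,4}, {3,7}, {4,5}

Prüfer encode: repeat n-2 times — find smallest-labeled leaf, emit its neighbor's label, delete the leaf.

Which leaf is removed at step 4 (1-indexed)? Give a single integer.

Answer: 5

Derivation:
Step 1: current leaves = {6,7}. Remove leaf 6 (neighbor: 2).
Step 2: current leaves = {2,7}. Remove leaf 2 (neighbor: 1).
Step 3: current leaves = {1,7}. Remove leaf 1 (neighbor: 5).
Step 4: current leaves = {5,7}. Remove leaf 5 (neighbor: 4).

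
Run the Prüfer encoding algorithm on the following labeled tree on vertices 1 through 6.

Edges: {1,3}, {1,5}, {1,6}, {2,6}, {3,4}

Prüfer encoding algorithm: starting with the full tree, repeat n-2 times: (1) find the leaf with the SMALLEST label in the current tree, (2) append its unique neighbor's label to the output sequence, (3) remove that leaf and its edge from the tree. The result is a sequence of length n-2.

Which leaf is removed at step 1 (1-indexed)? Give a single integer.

Answer: 2

Derivation:
Step 1: current leaves = {2,4,5}. Remove leaf 2 (neighbor: 6).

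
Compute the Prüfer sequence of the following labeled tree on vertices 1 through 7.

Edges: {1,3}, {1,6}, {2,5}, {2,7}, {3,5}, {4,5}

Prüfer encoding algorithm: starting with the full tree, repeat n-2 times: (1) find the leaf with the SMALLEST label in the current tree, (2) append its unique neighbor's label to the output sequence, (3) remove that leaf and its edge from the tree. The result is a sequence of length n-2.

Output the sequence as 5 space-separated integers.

Step 1: leaves = {4,6,7}. Remove smallest leaf 4, emit neighbor 5.
Step 2: leaves = {6,7}. Remove smallest leaf 6, emit neighbor 1.
Step 3: leaves = {1,7}. Remove smallest leaf 1, emit neighbor 3.
Step 4: leaves = {3,7}. Remove smallest leaf 3, emit neighbor 5.
Step 5: leaves = {5,7}. Remove smallest leaf 5, emit neighbor 2.
Done: 2 vertices remain (2, 7). Sequence = [5 1 3 5 2]

Answer: 5 1 3 5 2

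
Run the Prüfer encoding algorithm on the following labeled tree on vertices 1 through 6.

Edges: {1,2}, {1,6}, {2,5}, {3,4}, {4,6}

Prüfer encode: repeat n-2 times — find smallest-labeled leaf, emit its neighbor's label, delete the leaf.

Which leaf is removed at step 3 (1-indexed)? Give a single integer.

Answer: 5

Derivation:
Step 1: current leaves = {3,5}. Remove leaf 3 (neighbor: 4).
Step 2: current leaves = {4,5}. Remove leaf 4 (neighbor: 6).
Step 3: current leaves = {5,6}. Remove leaf 5 (neighbor: 2).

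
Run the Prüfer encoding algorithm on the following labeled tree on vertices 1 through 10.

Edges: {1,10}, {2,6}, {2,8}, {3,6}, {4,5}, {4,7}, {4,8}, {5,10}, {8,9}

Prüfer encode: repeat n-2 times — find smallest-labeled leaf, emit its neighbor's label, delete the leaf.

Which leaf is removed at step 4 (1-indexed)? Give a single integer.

Step 1: current leaves = {1,3,7,9}. Remove leaf 1 (neighbor: 10).
Step 2: current leaves = {3,7,9,10}. Remove leaf 3 (neighbor: 6).
Step 3: current leaves = {6,7,9,10}. Remove leaf 6 (neighbor: 2).
Step 4: current leaves = {2,7,9,10}. Remove leaf 2 (neighbor: 8).

Answer: 2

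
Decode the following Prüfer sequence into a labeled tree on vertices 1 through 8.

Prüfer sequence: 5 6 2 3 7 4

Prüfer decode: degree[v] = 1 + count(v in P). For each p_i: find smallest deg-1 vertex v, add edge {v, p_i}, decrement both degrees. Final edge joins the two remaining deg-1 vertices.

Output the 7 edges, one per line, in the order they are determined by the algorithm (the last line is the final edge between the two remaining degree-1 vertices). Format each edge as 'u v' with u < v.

Initial degrees: {1:1, 2:2, 3:2, 4:2, 5:2, 6:2, 7:2, 8:1}
Step 1: smallest deg-1 vertex = 1, p_1 = 5. Add edge {1,5}. Now deg[1]=0, deg[5]=1.
Step 2: smallest deg-1 vertex = 5, p_2 = 6. Add edge {5,6}. Now deg[5]=0, deg[6]=1.
Step 3: smallest deg-1 vertex = 6, p_3 = 2. Add edge {2,6}. Now deg[6]=0, deg[2]=1.
Step 4: smallest deg-1 vertex = 2, p_4 = 3. Add edge {2,3}. Now deg[2]=0, deg[3]=1.
Step 5: smallest deg-1 vertex = 3, p_5 = 7. Add edge {3,7}. Now deg[3]=0, deg[7]=1.
Step 6: smallest deg-1 vertex = 7, p_6 = 4. Add edge {4,7}. Now deg[7]=0, deg[4]=1.
Final: two remaining deg-1 vertices are 4, 8. Add edge {4,8}.

Answer: 1 5
5 6
2 6
2 3
3 7
4 7
4 8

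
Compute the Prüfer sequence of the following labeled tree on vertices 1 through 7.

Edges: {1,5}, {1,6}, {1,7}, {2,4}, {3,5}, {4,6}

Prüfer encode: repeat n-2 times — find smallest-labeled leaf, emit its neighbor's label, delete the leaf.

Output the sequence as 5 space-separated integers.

Step 1: leaves = {2,3,7}. Remove smallest leaf 2, emit neighbor 4.
Step 2: leaves = {3,4,7}. Remove smallest leaf 3, emit neighbor 5.
Step 3: leaves = {4,5,7}. Remove smallest leaf 4, emit neighbor 6.
Step 4: leaves = {5,6,7}. Remove smallest leaf 5, emit neighbor 1.
Step 5: leaves = {6,7}. Remove smallest leaf 6, emit neighbor 1.
Done: 2 vertices remain (1, 7). Sequence = [4 5 6 1 1]

Answer: 4 5 6 1 1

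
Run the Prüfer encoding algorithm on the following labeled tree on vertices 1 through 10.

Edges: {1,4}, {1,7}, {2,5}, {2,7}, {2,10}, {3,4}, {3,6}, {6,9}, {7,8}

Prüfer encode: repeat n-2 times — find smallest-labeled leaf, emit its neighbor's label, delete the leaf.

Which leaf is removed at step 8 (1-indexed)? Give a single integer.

Answer: 7

Derivation:
Step 1: current leaves = {5,8,9,10}. Remove leaf 5 (neighbor: 2).
Step 2: current leaves = {8,9,10}. Remove leaf 8 (neighbor: 7).
Step 3: current leaves = {9,10}. Remove leaf 9 (neighbor: 6).
Step 4: current leaves = {6,10}. Remove leaf 6 (neighbor: 3).
Step 5: current leaves = {3,10}. Remove leaf 3 (neighbor: 4).
Step 6: current leaves = {4,10}. Remove leaf 4 (neighbor: 1).
Step 7: current leaves = {1,10}. Remove leaf 1 (neighbor: 7).
Step 8: current leaves = {7,10}. Remove leaf 7 (neighbor: 2).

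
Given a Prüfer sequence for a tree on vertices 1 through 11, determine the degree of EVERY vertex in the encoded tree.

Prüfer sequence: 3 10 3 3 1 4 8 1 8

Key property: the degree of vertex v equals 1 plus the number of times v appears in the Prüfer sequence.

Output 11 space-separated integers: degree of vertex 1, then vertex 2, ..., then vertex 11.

p_1 = 3: count[3] becomes 1
p_2 = 10: count[10] becomes 1
p_3 = 3: count[3] becomes 2
p_4 = 3: count[3] becomes 3
p_5 = 1: count[1] becomes 1
p_6 = 4: count[4] becomes 1
p_7 = 8: count[8] becomes 1
p_8 = 1: count[1] becomes 2
p_9 = 8: count[8] becomes 2
Degrees (1 + count): deg[1]=1+2=3, deg[2]=1+0=1, deg[3]=1+3=4, deg[4]=1+1=2, deg[5]=1+0=1, deg[6]=1+0=1, deg[7]=1+0=1, deg[8]=1+2=3, deg[9]=1+0=1, deg[10]=1+1=2, deg[11]=1+0=1

Answer: 3 1 4 2 1 1 1 3 1 2 1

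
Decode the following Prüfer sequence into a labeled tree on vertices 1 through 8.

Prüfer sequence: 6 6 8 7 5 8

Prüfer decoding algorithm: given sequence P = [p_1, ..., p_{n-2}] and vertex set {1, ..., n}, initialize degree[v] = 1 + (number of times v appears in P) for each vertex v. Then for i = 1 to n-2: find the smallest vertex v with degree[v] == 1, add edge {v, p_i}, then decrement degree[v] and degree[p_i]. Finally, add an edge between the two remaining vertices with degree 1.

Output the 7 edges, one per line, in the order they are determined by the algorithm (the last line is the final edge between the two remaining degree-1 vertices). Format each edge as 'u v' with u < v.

Answer: 1 6
2 6
3 8
4 7
5 6
5 8
7 8

Derivation:
Initial degrees: {1:1, 2:1, 3:1, 4:1, 5:2, 6:3, 7:2, 8:3}
Step 1: smallest deg-1 vertex = 1, p_1 = 6. Add edge {1,6}. Now deg[1]=0, deg[6]=2.
Step 2: smallest deg-1 vertex = 2, p_2 = 6. Add edge {2,6}. Now deg[2]=0, deg[6]=1.
Step 3: smallest deg-1 vertex = 3, p_3 = 8. Add edge {3,8}. Now deg[3]=0, deg[8]=2.
Step 4: smallest deg-1 vertex = 4, p_4 = 7. Add edge {4,7}. Now deg[4]=0, deg[7]=1.
Step 5: smallest deg-1 vertex = 6, p_5 = 5. Add edge {5,6}. Now deg[6]=0, deg[5]=1.
Step 6: smallest deg-1 vertex = 5, p_6 = 8. Add edge {5,8}. Now deg[5]=0, deg[8]=1.
Final: two remaining deg-1 vertices are 7, 8. Add edge {7,8}.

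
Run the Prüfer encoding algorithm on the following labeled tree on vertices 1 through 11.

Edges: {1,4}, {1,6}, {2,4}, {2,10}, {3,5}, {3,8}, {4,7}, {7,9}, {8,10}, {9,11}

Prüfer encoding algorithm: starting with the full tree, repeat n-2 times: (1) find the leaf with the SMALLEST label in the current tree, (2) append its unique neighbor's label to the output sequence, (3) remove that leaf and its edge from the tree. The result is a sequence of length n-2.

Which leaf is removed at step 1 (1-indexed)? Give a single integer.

Step 1: current leaves = {5,6,11}. Remove leaf 5 (neighbor: 3).

Answer: 5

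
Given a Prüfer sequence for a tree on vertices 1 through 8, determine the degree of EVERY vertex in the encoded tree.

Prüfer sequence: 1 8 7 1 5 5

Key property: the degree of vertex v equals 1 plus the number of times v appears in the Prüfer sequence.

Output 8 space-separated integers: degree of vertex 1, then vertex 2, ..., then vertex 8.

Answer: 3 1 1 1 3 1 2 2

Derivation:
p_1 = 1: count[1] becomes 1
p_2 = 8: count[8] becomes 1
p_3 = 7: count[7] becomes 1
p_4 = 1: count[1] becomes 2
p_5 = 5: count[5] becomes 1
p_6 = 5: count[5] becomes 2
Degrees (1 + count): deg[1]=1+2=3, deg[2]=1+0=1, deg[3]=1+0=1, deg[4]=1+0=1, deg[5]=1+2=3, deg[6]=1+0=1, deg[7]=1+1=2, deg[8]=1+1=2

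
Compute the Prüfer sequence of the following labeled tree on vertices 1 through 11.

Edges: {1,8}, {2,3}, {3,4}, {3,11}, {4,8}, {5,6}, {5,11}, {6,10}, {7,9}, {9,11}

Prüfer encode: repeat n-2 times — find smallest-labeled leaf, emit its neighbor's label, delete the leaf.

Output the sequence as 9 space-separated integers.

Answer: 8 3 9 4 3 11 11 6 5

Derivation:
Step 1: leaves = {1,2,7,10}. Remove smallest leaf 1, emit neighbor 8.
Step 2: leaves = {2,7,8,10}. Remove smallest leaf 2, emit neighbor 3.
Step 3: leaves = {7,8,10}. Remove smallest leaf 7, emit neighbor 9.
Step 4: leaves = {8,9,10}. Remove smallest leaf 8, emit neighbor 4.
Step 5: leaves = {4,9,10}. Remove smallest leaf 4, emit neighbor 3.
Step 6: leaves = {3,9,10}. Remove smallest leaf 3, emit neighbor 11.
Step 7: leaves = {9,10}. Remove smallest leaf 9, emit neighbor 11.
Step 8: leaves = {10,11}. Remove smallest leaf 10, emit neighbor 6.
Step 9: leaves = {6,11}. Remove smallest leaf 6, emit neighbor 5.
Done: 2 vertices remain (5, 11). Sequence = [8 3 9 4 3 11 11 6 5]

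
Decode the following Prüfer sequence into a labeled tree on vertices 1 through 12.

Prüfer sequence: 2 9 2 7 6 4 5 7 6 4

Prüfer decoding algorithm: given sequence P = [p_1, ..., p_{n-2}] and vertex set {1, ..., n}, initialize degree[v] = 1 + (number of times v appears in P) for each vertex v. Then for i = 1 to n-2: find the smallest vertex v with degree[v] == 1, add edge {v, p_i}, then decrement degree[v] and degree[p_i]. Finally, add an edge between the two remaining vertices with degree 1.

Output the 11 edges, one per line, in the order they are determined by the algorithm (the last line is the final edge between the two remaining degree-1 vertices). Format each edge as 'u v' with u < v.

Initial degrees: {1:1, 2:3, 3:1, 4:3, 5:2, 6:3, 7:3, 8:1, 9:2, 10:1, 11:1, 12:1}
Step 1: smallest deg-1 vertex = 1, p_1 = 2. Add edge {1,2}. Now deg[1]=0, deg[2]=2.
Step 2: smallest deg-1 vertex = 3, p_2 = 9. Add edge {3,9}. Now deg[3]=0, deg[9]=1.
Step 3: smallest deg-1 vertex = 8, p_3 = 2. Add edge {2,8}. Now deg[8]=0, deg[2]=1.
Step 4: smallest deg-1 vertex = 2, p_4 = 7. Add edge {2,7}. Now deg[2]=0, deg[7]=2.
Step 5: smallest deg-1 vertex = 9, p_5 = 6. Add edge {6,9}. Now deg[9]=0, deg[6]=2.
Step 6: smallest deg-1 vertex = 10, p_6 = 4. Add edge {4,10}. Now deg[10]=0, deg[4]=2.
Step 7: smallest deg-1 vertex = 11, p_7 = 5. Add edge {5,11}. Now deg[11]=0, deg[5]=1.
Step 8: smallest deg-1 vertex = 5, p_8 = 7. Add edge {5,7}. Now deg[5]=0, deg[7]=1.
Step 9: smallest deg-1 vertex = 7, p_9 = 6. Add edge {6,7}. Now deg[7]=0, deg[6]=1.
Step 10: smallest deg-1 vertex = 6, p_10 = 4. Add edge {4,6}. Now deg[6]=0, deg[4]=1.
Final: two remaining deg-1 vertices are 4, 12. Add edge {4,12}.

Answer: 1 2
3 9
2 8
2 7
6 9
4 10
5 11
5 7
6 7
4 6
4 12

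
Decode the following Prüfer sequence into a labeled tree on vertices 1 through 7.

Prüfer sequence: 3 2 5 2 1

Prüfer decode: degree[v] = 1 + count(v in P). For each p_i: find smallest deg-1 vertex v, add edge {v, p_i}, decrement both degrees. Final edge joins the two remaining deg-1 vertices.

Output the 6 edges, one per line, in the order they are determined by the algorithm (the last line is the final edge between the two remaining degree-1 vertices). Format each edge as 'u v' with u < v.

Initial degrees: {1:2, 2:3, 3:2, 4:1, 5:2, 6:1, 7:1}
Step 1: smallest deg-1 vertex = 4, p_1 = 3. Add edge {3,4}. Now deg[4]=0, deg[3]=1.
Step 2: smallest deg-1 vertex = 3, p_2 = 2. Add edge {2,3}. Now deg[3]=0, deg[2]=2.
Step 3: smallest deg-1 vertex = 6, p_3 = 5. Add edge {5,6}. Now deg[6]=0, deg[5]=1.
Step 4: smallest deg-1 vertex = 5, p_4 = 2. Add edge {2,5}. Now deg[5]=0, deg[2]=1.
Step 5: smallest deg-1 vertex = 2, p_5 = 1. Add edge {1,2}. Now deg[2]=0, deg[1]=1.
Final: two remaining deg-1 vertices are 1, 7. Add edge {1,7}.

Answer: 3 4
2 3
5 6
2 5
1 2
1 7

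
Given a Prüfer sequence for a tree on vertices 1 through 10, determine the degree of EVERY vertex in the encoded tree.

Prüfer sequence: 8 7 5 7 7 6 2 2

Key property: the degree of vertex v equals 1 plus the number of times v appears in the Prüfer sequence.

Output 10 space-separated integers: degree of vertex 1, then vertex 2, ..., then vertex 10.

Answer: 1 3 1 1 2 2 4 2 1 1

Derivation:
p_1 = 8: count[8] becomes 1
p_2 = 7: count[7] becomes 1
p_3 = 5: count[5] becomes 1
p_4 = 7: count[7] becomes 2
p_5 = 7: count[7] becomes 3
p_6 = 6: count[6] becomes 1
p_7 = 2: count[2] becomes 1
p_8 = 2: count[2] becomes 2
Degrees (1 + count): deg[1]=1+0=1, deg[2]=1+2=3, deg[3]=1+0=1, deg[4]=1+0=1, deg[5]=1+1=2, deg[6]=1+1=2, deg[7]=1+3=4, deg[8]=1+1=2, deg[9]=1+0=1, deg[10]=1+0=1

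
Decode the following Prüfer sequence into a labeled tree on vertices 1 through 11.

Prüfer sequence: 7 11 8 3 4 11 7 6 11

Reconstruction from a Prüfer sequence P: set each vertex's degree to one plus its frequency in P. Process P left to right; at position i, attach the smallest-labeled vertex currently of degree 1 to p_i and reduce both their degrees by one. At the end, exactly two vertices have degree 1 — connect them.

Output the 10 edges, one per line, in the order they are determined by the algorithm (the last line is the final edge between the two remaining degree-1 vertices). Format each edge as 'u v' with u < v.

Answer: 1 7
2 11
5 8
3 8
3 4
4 11
7 9
6 7
6 11
10 11

Derivation:
Initial degrees: {1:1, 2:1, 3:2, 4:2, 5:1, 6:2, 7:3, 8:2, 9:1, 10:1, 11:4}
Step 1: smallest deg-1 vertex = 1, p_1 = 7. Add edge {1,7}. Now deg[1]=0, deg[7]=2.
Step 2: smallest deg-1 vertex = 2, p_2 = 11. Add edge {2,11}. Now deg[2]=0, deg[11]=3.
Step 3: smallest deg-1 vertex = 5, p_3 = 8. Add edge {5,8}. Now deg[5]=0, deg[8]=1.
Step 4: smallest deg-1 vertex = 8, p_4 = 3. Add edge {3,8}. Now deg[8]=0, deg[3]=1.
Step 5: smallest deg-1 vertex = 3, p_5 = 4. Add edge {3,4}. Now deg[3]=0, deg[4]=1.
Step 6: smallest deg-1 vertex = 4, p_6 = 11. Add edge {4,11}. Now deg[4]=0, deg[11]=2.
Step 7: smallest deg-1 vertex = 9, p_7 = 7. Add edge {7,9}. Now deg[9]=0, deg[7]=1.
Step 8: smallest deg-1 vertex = 7, p_8 = 6. Add edge {6,7}. Now deg[7]=0, deg[6]=1.
Step 9: smallest deg-1 vertex = 6, p_9 = 11. Add edge {6,11}. Now deg[6]=0, deg[11]=1.
Final: two remaining deg-1 vertices are 10, 11. Add edge {10,11}.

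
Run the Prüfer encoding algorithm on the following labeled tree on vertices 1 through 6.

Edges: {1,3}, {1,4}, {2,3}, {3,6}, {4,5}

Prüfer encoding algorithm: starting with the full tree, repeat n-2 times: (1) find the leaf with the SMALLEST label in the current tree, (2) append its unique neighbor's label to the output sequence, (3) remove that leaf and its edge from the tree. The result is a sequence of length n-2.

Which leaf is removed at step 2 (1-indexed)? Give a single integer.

Answer: 5

Derivation:
Step 1: current leaves = {2,5,6}. Remove leaf 2 (neighbor: 3).
Step 2: current leaves = {5,6}. Remove leaf 5 (neighbor: 4).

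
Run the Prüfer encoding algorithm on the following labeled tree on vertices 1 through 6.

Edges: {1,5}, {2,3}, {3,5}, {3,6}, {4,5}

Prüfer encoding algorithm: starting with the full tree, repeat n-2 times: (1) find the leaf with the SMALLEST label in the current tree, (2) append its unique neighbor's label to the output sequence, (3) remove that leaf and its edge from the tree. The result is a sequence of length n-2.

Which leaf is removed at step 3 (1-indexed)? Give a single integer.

Step 1: current leaves = {1,2,4,6}. Remove leaf 1 (neighbor: 5).
Step 2: current leaves = {2,4,6}. Remove leaf 2 (neighbor: 3).
Step 3: current leaves = {4,6}. Remove leaf 4 (neighbor: 5).

Answer: 4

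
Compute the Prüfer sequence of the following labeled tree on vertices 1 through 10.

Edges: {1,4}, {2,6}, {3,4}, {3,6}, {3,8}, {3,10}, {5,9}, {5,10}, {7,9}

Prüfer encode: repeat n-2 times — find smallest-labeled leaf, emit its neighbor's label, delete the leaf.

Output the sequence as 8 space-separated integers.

Answer: 4 6 3 3 9 3 10 5

Derivation:
Step 1: leaves = {1,2,7,8}. Remove smallest leaf 1, emit neighbor 4.
Step 2: leaves = {2,4,7,8}. Remove smallest leaf 2, emit neighbor 6.
Step 3: leaves = {4,6,7,8}. Remove smallest leaf 4, emit neighbor 3.
Step 4: leaves = {6,7,8}. Remove smallest leaf 6, emit neighbor 3.
Step 5: leaves = {7,8}. Remove smallest leaf 7, emit neighbor 9.
Step 6: leaves = {8,9}. Remove smallest leaf 8, emit neighbor 3.
Step 7: leaves = {3,9}. Remove smallest leaf 3, emit neighbor 10.
Step 8: leaves = {9,10}. Remove smallest leaf 9, emit neighbor 5.
Done: 2 vertices remain (5, 10). Sequence = [4 6 3 3 9 3 10 5]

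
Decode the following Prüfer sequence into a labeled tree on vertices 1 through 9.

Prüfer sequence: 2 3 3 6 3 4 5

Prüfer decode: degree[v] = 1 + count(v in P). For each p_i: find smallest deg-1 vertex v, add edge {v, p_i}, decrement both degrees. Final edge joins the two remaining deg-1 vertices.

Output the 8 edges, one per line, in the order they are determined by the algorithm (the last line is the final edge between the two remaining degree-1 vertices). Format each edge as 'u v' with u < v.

Initial degrees: {1:1, 2:2, 3:4, 4:2, 5:2, 6:2, 7:1, 8:1, 9:1}
Step 1: smallest deg-1 vertex = 1, p_1 = 2. Add edge {1,2}. Now deg[1]=0, deg[2]=1.
Step 2: smallest deg-1 vertex = 2, p_2 = 3. Add edge {2,3}. Now deg[2]=0, deg[3]=3.
Step 3: smallest deg-1 vertex = 7, p_3 = 3. Add edge {3,7}. Now deg[7]=0, deg[3]=2.
Step 4: smallest deg-1 vertex = 8, p_4 = 6. Add edge {6,8}. Now deg[8]=0, deg[6]=1.
Step 5: smallest deg-1 vertex = 6, p_5 = 3. Add edge {3,6}. Now deg[6]=0, deg[3]=1.
Step 6: smallest deg-1 vertex = 3, p_6 = 4. Add edge {3,4}. Now deg[3]=0, deg[4]=1.
Step 7: smallest deg-1 vertex = 4, p_7 = 5. Add edge {4,5}. Now deg[4]=0, deg[5]=1.
Final: two remaining deg-1 vertices are 5, 9. Add edge {5,9}.

Answer: 1 2
2 3
3 7
6 8
3 6
3 4
4 5
5 9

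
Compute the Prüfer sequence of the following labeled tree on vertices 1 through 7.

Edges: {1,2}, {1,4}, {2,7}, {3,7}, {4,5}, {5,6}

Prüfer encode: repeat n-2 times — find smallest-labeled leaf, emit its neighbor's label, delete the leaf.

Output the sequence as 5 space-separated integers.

Answer: 7 5 4 1 2

Derivation:
Step 1: leaves = {3,6}. Remove smallest leaf 3, emit neighbor 7.
Step 2: leaves = {6,7}. Remove smallest leaf 6, emit neighbor 5.
Step 3: leaves = {5,7}. Remove smallest leaf 5, emit neighbor 4.
Step 4: leaves = {4,7}. Remove smallest leaf 4, emit neighbor 1.
Step 5: leaves = {1,7}. Remove smallest leaf 1, emit neighbor 2.
Done: 2 vertices remain (2, 7). Sequence = [7 5 4 1 2]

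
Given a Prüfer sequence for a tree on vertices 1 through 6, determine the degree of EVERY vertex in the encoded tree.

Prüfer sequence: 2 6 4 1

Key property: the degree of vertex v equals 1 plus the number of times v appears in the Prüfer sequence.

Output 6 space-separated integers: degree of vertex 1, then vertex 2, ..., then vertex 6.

Answer: 2 2 1 2 1 2

Derivation:
p_1 = 2: count[2] becomes 1
p_2 = 6: count[6] becomes 1
p_3 = 4: count[4] becomes 1
p_4 = 1: count[1] becomes 1
Degrees (1 + count): deg[1]=1+1=2, deg[2]=1+1=2, deg[3]=1+0=1, deg[4]=1+1=2, deg[5]=1+0=1, deg[6]=1+1=2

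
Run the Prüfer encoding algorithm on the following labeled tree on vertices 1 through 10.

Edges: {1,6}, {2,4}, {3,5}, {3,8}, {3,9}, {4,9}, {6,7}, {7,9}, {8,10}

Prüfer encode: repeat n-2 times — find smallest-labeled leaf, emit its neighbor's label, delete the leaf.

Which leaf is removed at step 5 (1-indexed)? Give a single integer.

Answer: 6

Derivation:
Step 1: current leaves = {1,2,5,10}. Remove leaf 1 (neighbor: 6).
Step 2: current leaves = {2,5,6,10}. Remove leaf 2 (neighbor: 4).
Step 3: current leaves = {4,5,6,10}. Remove leaf 4 (neighbor: 9).
Step 4: current leaves = {5,6,10}. Remove leaf 5 (neighbor: 3).
Step 5: current leaves = {6,10}. Remove leaf 6 (neighbor: 7).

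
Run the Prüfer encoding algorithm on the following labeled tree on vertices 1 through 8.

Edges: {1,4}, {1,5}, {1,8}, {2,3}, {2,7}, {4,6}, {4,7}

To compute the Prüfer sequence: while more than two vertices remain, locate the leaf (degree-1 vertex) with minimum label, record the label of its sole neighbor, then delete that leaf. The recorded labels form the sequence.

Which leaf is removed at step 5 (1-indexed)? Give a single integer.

Step 1: current leaves = {3,5,6,8}. Remove leaf 3 (neighbor: 2).
Step 2: current leaves = {2,5,6,8}. Remove leaf 2 (neighbor: 7).
Step 3: current leaves = {5,6,7,8}. Remove leaf 5 (neighbor: 1).
Step 4: current leaves = {6,7,8}. Remove leaf 6 (neighbor: 4).
Step 5: current leaves = {7,8}. Remove leaf 7 (neighbor: 4).

Answer: 7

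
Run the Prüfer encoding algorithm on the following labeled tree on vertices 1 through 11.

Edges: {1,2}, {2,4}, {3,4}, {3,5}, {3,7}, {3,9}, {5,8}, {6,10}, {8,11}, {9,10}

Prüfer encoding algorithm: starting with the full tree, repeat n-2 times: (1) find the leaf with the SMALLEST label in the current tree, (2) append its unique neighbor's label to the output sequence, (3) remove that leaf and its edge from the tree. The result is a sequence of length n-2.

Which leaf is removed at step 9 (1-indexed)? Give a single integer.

Step 1: current leaves = {1,6,7,11}. Remove leaf 1 (neighbor: 2).
Step 2: current leaves = {2,6,7,11}. Remove leaf 2 (neighbor: 4).
Step 3: current leaves = {4,6,7,11}. Remove leaf 4 (neighbor: 3).
Step 4: current leaves = {6,7,11}. Remove leaf 6 (neighbor: 10).
Step 5: current leaves = {7,10,11}. Remove leaf 7 (neighbor: 3).
Step 6: current leaves = {10,11}. Remove leaf 10 (neighbor: 9).
Step 7: current leaves = {9,11}. Remove leaf 9 (neighbor: 3).
Step 8: current leaves = {3,11}. Remove leaf 3 (neighbor: 5).
Step 9: current leaves = {5,11}. Remove leaf 5 (neighbor: 8).

Answer: 5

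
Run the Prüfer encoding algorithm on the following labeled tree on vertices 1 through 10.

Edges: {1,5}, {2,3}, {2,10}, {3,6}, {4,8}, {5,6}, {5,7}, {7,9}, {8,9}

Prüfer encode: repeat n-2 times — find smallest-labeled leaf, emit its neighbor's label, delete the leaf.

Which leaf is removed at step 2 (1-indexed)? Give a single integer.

Step 1: current leaves = {1,4,10}. Remove leaf 1 (neighbor: 5).
Step 2: current leaves = {4,10}. Remove leaf 4 (neighbor: 8).

Answer: 4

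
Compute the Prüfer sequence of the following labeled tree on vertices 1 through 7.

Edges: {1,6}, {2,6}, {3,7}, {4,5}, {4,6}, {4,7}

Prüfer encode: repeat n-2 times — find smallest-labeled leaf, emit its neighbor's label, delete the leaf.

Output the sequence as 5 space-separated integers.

Step 1: leaves = {1,2,3,5}. Remove smallest leaf 1, emit neighbor 6.
Step 2: leaves = {2,3,5}. Remove smallest leaf 2, emit neighbor 6.
Step 3: leaves = {3,5,6}. Remove smallest leaf 3, emit neighbor 7.
Step 4: leaves = {5,6,7}. Remove smallest leaf 5, emit neighbor 4.
Step 5: leaves = {6,7}. Remove smallest leaf 6, emit neighbor 4.
Done: 2 vertices remain (4, 7). Sequence = [6 6 7 4 4]

Answer: 6 6 7 4 4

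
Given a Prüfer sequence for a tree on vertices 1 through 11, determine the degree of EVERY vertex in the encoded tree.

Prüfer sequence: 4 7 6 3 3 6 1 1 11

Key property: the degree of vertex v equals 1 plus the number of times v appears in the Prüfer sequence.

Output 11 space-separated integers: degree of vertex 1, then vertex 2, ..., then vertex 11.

Answer: 3 1 3 2 1 3 2 1 1 1 2

Derivation:
p_1 = 4: count[4] becomes 1
p_2 = 7: count[7] becomes 1
p_3 = 6: count[6] becomes 1
p_4 = 3: count[3] becomes 1
p_5 = 3: count[3] becomes 2
p_6 = 6: count[6] becomes 2
p_7 = 1: count[1] becomes 1
p_8 = 1: count[1] becomes 2
p_9 = 11: count[11] becomes 1
Degrees (1 + count): deg[1]=1+2=3, deg[2]=1+0=1, deg[3]=1+2=3, deg[4]=1+1=2, deg[5]=1+0=1, deg[6]=1+2=3, deg[7]=1+1=2, deg[8]=1+0=1, deg[9]=1+0=1, deg[10]=1+0=1, deg[11]=1+1=2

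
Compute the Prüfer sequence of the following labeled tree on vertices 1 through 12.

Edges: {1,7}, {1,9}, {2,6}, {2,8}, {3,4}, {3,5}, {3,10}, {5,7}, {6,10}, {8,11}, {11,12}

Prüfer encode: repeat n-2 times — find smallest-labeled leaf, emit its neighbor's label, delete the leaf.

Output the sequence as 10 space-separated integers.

Answer: 3 1 7 5 3 10 6 2 8 11

Derivation:
Step 1: leaves = {4,9,12}. Remove smallest leaf 4, emit neighbor 3.
Step 2: leaves = {9,12}. Remove smallest leaf 9, emit neighbor 1.
Step 3: leaves = {1,12}. Remove smallest leaf 1, emit neighbor 7.
Step 4: leaves = {7,12}. Remove smallest leaf 7, emit neighbor 5.
Step 5: leaves = {5,12}. Remove smallest leaf 5, emit neighbor 3.
Step 6: leaves = {3,12}. Remove smallest leaf 3, emit neighbor 10.
Step 7: leaves = {10,12}. Remove smallest leaf 10, emit neighbor 6.
Step 8: leaves = {6,12}. Remove smallest leaf 6, emit neighbor 2.
Step 9: leaves = {2,12}. Remove smallest leaf 2, emit neighbor 8.
Step 10: leaves = {8,12}. Remove smallest leaf 8, emit neighbor 11.
Done: 2 vertices remain (11, 12). Sequence = [3 1 7 5 3 10 6 2 8 11]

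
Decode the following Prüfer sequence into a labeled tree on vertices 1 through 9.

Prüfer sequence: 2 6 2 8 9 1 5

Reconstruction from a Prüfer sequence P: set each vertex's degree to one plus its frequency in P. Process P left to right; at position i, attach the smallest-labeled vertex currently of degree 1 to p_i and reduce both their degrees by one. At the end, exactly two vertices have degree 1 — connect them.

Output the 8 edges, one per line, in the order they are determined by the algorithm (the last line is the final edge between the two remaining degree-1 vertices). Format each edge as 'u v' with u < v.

Initial degrees: {1:2, 2:3, 3:1, 4:1, 5:2, 6:2, 7:1, 8:2, 9:2}
Step 1: smallest deg-1 vertex = 3, p_1 = 2. Add edge {2,3}. Now deg[3]=0, deg[2]=2.
Step 2: smallest deg-1 vertex = 4, p_2 = 6. Add edge {4,6}. Now deg[4]=0, deg[6]=1.
Step 3: smallest deg-1 vertex = 6, p_3 = 2. Add edge {2,6}. Now deg[6]=0, deg[2]=1.
Step 4: smallest deg-1 vertex = 2, p_4 = 8. Add edge {2,8}. Now deg[2]=0, deg[8]=1.
Step 5: smallest deg-1 vertex = 7, p_5 = 9. Add edge {7,9}. Now deg[7]=0, deg[9]=1.
Step 6: smallest deg-1 vertex = 8, p_6 = 1. Add edge {1,8}. Now deg[8]=0, deg[1]=1.
Step 7: smallest deg-1 vertex = 1, p_7 = 5. Add edge {1,5}. Now deg[1]=0, deg[5]=1.
Final: two remaining deg-1 vertices are 5, 9. Add edge {5,9}.

Answer: 2 3
4 6
2 6
2 8
7 9
1 8
1 5
5 9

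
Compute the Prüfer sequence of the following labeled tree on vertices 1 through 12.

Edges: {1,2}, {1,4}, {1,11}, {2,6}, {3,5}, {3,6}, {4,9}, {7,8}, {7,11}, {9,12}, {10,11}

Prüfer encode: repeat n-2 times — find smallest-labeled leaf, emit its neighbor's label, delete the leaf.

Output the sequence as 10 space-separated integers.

Step 1: leaves = {5,8,10,12}. Remove smallest leaf 5, emit neighbor 3.
Step 2: leaves = {3,8,10,12}. Remove smallest leaf 3, emit neighbor 6.
Step 3: leaves = {6,8,10,12}. Remove smallest leaf 6, emit neighbor 2.
Step 4: leaves = {2,8,10,12}. Remove smallest leaf 2, emit neighbor 1.
Step 5: leaves = {8,10,12}. Remove smallest leaf 8, emit neighbor 7.
Step 6: leaves = {7,10,12}. Remove smallest leaf 7, emit neighbor 11.
Step 7: leaves = {10,12}. Remove smallest leaf 10, emit neighbor 11.
Step 8: leaves = {11,12}. Remove smallest leaf 11, emit neighbor 1.
Step 9: leaves = {1,12}. Remove smallest leaf 1, emit neighbor 4.
Step 10: leaves = {4,12}. Remove smallest leaf 4, emit neighbor 9.
Done: 2 vertices remain (9, 12). Sequence = [3 6 2 1 7 11 11 1 4 9]

Answer: 3 6 2 1 7 11 11 1 4 9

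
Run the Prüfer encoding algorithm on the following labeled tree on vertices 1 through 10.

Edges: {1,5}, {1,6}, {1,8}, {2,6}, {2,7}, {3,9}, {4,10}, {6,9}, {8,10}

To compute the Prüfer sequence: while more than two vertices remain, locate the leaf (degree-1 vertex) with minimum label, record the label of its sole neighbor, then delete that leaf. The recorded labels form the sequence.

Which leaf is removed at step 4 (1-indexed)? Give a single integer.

Step 1: current leaves = {3,4,5,7}. Remove leaf 3 (neighbor: 9).
Step 2: current leaves = {4,5,7,9}. Remove leaf 4 (neighbor: 10).
Step 3: current leaves = {5,7,9,10}. Remove leaf 5 (neighbor: 1).
Step 4: current leaves = {7,9,10}. Remove leaf 7 (neighbor: 2).

Answer: 7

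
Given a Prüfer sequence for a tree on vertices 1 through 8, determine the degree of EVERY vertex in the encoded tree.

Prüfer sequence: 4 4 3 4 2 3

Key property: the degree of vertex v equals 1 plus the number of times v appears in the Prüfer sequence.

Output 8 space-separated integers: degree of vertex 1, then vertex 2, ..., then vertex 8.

Answer: 1 2 3 4 1 1 1 1

Derivation:
p_1 = 4: count[4] becomes 1
p_2 = 4: count[4] becomes 2
p_3 = 3: count[3] becomes 1
p_4 = 4: count[4] becomes 3
p_5 = 2: count[2] becomes 1
p_6 = 3: count[3] becomes 2
Degrees (1 + count): deg[1]=1+0=1, deg[2]=1+1=2, deg[3]=1+2=3, deg[4]=1+3=4, deg[5]=1+0=1, deg[6]=1+0=1, deg[7]=1+0=1, deg[8]=1+0=1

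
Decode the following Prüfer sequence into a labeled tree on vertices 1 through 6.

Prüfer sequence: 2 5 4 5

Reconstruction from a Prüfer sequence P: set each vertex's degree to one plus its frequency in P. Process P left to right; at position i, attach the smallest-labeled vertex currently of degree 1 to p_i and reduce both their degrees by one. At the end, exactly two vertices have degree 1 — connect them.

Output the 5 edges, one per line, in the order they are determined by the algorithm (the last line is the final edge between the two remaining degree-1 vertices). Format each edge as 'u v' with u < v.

Answer: 1 2
2 5
3 4
4 5
5 6

Derivation:
Initial degrees: {1:1, 2:2, 3:1, 4:2, 5:3, 6:1}
Step 1: smallest deg-1 vertex = 1, p_1 = 2. Add edge {1,2}. Now deg[1]=0, deg[2]=1.
Step 2: smallest deg-1 vertex = 2, p_2 = 5. Add edge {2,5}. Now deg[2]=0, deg[5]=2.
Step 3: smallest deg-1 vertex = 3, p_3 = 4. Add edge {3,4}. Now deg[3]=0, deg[4]=1.
Step 4: smallest deg-1 vertex = 4, p_4 = 5. Add edge {4,5}. Now deg[4]=0, deg[5]=1.
Final: two remaining deg-1 vertices are 5, 6. Add edge {5,6}.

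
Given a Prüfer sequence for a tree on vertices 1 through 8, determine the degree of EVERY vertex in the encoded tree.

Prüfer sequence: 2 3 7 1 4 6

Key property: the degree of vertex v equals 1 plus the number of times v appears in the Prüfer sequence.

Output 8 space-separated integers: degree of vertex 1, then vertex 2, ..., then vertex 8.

p_1 = 2: count[2] becomes 1
p_2 = 3: count[3] becomes 1
p_3 = 7: count[7] becomes 1
p_4 = 1: count[1] becomes 1
p_5 = 4: count[4] becomes 1
p_6 = 6: count[6] becomes 1
Degrees (1 + count): deg[1]=1+1=2, deg[2]=1+1=2, deg[3]=1+1=2, deg[4]=1+1=2, deg[5]=1+0=1, deg[6]=1+1=2, deg[7]=1+1=2, deg[8]=1+0=1

Answer: 2 2 2 2 1 2 2 1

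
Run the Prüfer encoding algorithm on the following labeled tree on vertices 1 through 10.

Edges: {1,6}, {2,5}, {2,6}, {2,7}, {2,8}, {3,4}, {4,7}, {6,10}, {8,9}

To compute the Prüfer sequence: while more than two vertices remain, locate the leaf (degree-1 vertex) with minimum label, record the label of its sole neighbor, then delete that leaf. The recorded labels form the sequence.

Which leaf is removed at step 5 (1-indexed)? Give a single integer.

Step 1: current leaves = {1,3,5,9,10}. Remove leaf 1 (neighbor: 6).
Step 2: current leaves = {3,5,9,10}. Remove leaf 3 (neighbor: 4).
Step 3: current leaves = {4,5,9,10}. Remove leaf 4 (neighbor: 7).
Step 4: current leaves = {5,7,9,10}. Remove leaf 5 (neighbor: 2).
Step 5: current leaves = {7,9,10}. Remove leaf 7 (neighbor: 2).

Answer: 7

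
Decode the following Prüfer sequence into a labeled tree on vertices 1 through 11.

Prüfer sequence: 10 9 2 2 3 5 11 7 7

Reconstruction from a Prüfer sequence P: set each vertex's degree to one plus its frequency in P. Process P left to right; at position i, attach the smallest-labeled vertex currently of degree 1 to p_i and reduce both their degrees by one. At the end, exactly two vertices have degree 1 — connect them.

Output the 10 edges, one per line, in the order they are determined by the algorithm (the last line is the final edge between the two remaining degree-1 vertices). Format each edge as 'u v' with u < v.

Initial degrees: {1:1, 2:3, 3:2, 4:1, 5:2, 6:1, 7:3, 8:1, 9:2, 10:2, 11:2}
Step 1: smallest deg-1 vertex = 1, p_1 = 10. Add edge {1,10}. Now deg[1]=0, deg[10]=1.
Step 2: smallest deg-1 vertex = 4, p_2 = 9. Add edge {4,9}. Now deg[4]=0, deg[9]=1.
Step 3: smallest deg-1 vertex = 6, p_3 = 2. Add edge {2,6}. Now deg[6]=0, deg[2]=2.
Step 4: smallest deg-1 vertex = 8, p_4 = 2. Add edge {2,8}. Now deg[8]=0, deg[2]=1.
Step 5: smallest deg-1 vertex = 2, p_5 = 3. Add edge {2,3}. Now deg[2]=0, deg[3]=1.
Step 6: smallest deg-1 vertex = 3, p_6 = 5. Add edge {3,5}. Now deg[3]=0, deg[5]=1.
Step 7: smallest deg-1 vertex = 5, p_7 = 11. Add edge {5,11}. Now deg[5]=0, deg[11]=1.
Step 8: smallest deg-1 vertex = 9, p_8 = 7. Add edge {7,9}. Now deg[9]=0, deg[7]=2.
Step 9: smallest deg-1 vertex = 10, p_9 = 7. Add edge {7,10}. Now deg[10]=0, deg[7]=1.
Final: two remaining deg-1 vertices are 7, 11. Add edge {7,11}.

Answer: 1 10
4 9
2 6
2 8
2 3
3 5
5 11
7 9
7 10
7 11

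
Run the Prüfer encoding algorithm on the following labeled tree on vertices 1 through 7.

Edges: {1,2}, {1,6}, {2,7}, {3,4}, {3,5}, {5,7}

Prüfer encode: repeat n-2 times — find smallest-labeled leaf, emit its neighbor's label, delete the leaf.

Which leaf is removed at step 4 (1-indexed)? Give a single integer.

Step 1: current leaves = {4,6}. Remove leaf 4 (neighbor: 3).
Step 2: current leaves = {3,6}. Remove leaf 3 (neighbor: 5).
Step 3: current leaves = {5,6}. Remove leaf 5 (neighbor: 7).
Step 4: current leaves = {6,7}. Remove leaf 6 (neighbor: 1).

Answer: 6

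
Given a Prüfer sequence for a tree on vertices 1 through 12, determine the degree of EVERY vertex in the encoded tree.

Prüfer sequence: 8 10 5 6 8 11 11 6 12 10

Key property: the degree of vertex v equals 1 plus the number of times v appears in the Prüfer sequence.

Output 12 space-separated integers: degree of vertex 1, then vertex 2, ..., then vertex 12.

Answer: 1 1 1 1 2 3 1 3 1 3 3 2

Derivation:
p_1 = 8: count[8] becomes 1
p_2 = 10: count[10] becomes 1
p_3 = 5: count[5] becomes 1
p_4 = 6: count[6] becomes 1
p_5 = 8: count[8] becomes 2
p_6 = 11: count[11] becomes 1
p_7 = 11: count[11] becomes 2
p_8 = 6: count[6] becomes 2
p_9 = 12: count[12] becomes 1
p_10 = 10: count[10] becomes 2
Degrees (1 + count): deg[1]=1+0=1, deg[2]=1+0=1, deg[3]=1+0=1, deg[4]=1+0=1, deg[5]=1+1=2, deg[6]=1+2=3, deg[7]=1+0=1, deg[8]=1+2=3, deg[9]=1+0=1, deg[10]=1+2=3, deg[11]=1+2=3, deg[12]=1+1=2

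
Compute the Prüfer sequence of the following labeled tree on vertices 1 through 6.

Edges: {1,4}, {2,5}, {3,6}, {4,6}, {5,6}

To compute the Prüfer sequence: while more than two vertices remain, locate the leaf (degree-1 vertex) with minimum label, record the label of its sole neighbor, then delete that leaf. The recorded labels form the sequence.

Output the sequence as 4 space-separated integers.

Answer: 4 5 6 6

Derivation:
Step 1: leaves = {1,2,3}. Remove smallest leaf 1, emit neighbor 4.
Step 2: leaves = {2,3,4}. Remove smallest leaf 2, emit neighbor 5.
Step 3: leaves = {3,4,5}. Remove smallest leaf 3, emit neighbor 6.
Step 4: leaves = {4,5}. Remove smallest leaf 4, emit neighbor 6.
Done: 2 vertices remain (5, 6). Sequence = [4 5 6 6]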